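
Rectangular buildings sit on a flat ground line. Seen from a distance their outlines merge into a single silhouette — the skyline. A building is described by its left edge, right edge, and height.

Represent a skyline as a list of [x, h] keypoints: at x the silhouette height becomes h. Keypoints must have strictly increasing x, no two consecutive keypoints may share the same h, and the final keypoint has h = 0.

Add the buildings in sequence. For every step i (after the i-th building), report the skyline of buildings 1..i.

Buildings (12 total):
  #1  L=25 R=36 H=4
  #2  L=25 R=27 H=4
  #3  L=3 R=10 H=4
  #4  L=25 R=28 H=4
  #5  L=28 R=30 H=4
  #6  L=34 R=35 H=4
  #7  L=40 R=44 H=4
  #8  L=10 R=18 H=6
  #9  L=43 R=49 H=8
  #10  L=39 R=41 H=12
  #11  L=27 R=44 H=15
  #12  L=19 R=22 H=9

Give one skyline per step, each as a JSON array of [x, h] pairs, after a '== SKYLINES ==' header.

== SKYLINES ==
[[25,4],[36,0]]
[[25,4],[36,0]]
[[3,4],[10,0],[25,4],[36,0]]
[[3,4],[10,0],[25,4],[36,0]]
[[3,4],[10,0],[25,4],[36,0]]
[[3,4],[10,0],[25,4],[36,0]]
[[3,4],[10,0],[25,4],[36,0],[40,4],[44,0]]
[[3,4],[10,6],[18,0],[25,4],[36,0],[40,4],[44,0]]
[[3,4],[10,6],[18,0],[25,4],[36,0],[40,4],[43,8],[49,0]]
[[3,4],[10,6],[18,0],[25,4],[36,0],[39,12],[41,4],[43,8],[49,0]]
[[3,4],[10,6],[18,0],[25,4],[27,15],[44,8],[49,0]]
[[3,4],[10,6],[18,0],[19,9],[22,0],[25,4],[27,15],[44,8],[49,0]]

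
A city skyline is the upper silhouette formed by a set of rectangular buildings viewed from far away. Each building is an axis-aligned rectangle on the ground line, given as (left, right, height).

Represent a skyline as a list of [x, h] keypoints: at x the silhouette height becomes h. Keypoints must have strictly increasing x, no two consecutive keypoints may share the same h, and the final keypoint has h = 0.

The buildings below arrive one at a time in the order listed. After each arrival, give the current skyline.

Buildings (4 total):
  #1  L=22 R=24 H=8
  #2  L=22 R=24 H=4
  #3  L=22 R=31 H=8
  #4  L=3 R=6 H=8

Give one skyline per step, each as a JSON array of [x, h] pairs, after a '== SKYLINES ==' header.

== SKYLINES ==
[[22,8],[24,0]]
[[22,8],[24,0]]
[[22,8],[31,0]]
[[3,8],[6,0],[22,8],[31,0]]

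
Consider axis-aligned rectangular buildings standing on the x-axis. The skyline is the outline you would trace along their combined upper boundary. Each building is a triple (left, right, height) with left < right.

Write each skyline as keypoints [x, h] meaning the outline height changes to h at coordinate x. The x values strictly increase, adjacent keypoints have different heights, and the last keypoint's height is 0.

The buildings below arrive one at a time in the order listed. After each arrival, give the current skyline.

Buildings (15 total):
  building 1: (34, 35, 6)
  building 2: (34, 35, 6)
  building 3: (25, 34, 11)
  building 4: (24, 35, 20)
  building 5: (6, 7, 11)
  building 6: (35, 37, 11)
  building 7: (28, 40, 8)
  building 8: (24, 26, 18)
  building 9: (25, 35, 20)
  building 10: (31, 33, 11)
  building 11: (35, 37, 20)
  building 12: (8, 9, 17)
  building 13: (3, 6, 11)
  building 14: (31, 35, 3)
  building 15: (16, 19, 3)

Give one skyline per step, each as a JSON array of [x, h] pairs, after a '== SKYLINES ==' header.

== SKYLINES ==
[[34,6],[35,0]]
[[34,6],[35,0]]
[[25,11],[34,6],[35,0]]
[[24,20],[35,0]]
[[6,11],[7,0],[24,20],[35,0]]
[[6,11],[7,0],[24,20],[35,11],[37,0]]
[[6,11],[7,0],[24,20],[35,11],[37,8],[40,0]]
[[6,11],[7,0],[24,20],[35,11],[37,8],[40,0]]
[[6,11],[7,0],[24,20],[35,11],[37,8],[40,0]]
[[6,11],[7,0],[24,20],[35,11],[37,8],[40,0]]
[[6,11],[7,0],[24,20],[37,8],[40,0]]
[[6,11],[7,0],[8,17],[9,0],[24,20],[37,8],[40,0]]
[[3,11],[7,0],[8,17],[9,0],[24,20],[37,8],[40,0]]
[[3,11],[7,0],[8,17],[9,0],[24,20],[37,8],[40,0]]
[[3,11],[7,0],[8,17],[9,0],[16,3],[19,0],[24,20],[37,8],[40,0]]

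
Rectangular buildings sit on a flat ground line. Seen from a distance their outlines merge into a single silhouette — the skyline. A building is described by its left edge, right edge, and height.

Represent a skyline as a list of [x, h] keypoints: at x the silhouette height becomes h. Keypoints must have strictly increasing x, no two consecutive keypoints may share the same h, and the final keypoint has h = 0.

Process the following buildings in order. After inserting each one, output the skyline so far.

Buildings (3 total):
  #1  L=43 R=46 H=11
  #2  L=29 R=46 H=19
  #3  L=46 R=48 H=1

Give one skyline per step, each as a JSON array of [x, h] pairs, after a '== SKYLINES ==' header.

== SKYLINES ==
[[43,11],[46,0]]
[[29,19],[46,0]]
[[29,19],[46,1],[48,0]]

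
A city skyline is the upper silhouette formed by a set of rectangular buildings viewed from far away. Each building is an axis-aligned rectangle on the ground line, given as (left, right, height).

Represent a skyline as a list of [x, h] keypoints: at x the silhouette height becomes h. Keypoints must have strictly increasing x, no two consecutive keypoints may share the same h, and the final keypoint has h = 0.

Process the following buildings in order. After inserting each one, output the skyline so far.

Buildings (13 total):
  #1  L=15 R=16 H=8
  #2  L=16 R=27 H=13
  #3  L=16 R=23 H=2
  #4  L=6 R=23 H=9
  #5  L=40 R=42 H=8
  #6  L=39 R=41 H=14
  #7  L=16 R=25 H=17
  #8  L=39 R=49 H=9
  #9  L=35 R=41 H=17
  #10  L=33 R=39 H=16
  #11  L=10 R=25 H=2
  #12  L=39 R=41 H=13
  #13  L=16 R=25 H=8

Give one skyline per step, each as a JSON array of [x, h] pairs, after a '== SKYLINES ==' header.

== SKYLINES ==
[[15,8],[16,0]]
[[15,8],[16,13],[27,0]]
[[15,8],[16,13],[27,0]]
[[6,9],[16,13],[27,0]]
[[6,9],[16,13],[27,0],[40,8],[42,0]]
[[6,9],[16,13],[27,0],[39,14],[41,8],[42,0]]
[[6,9],[16,17],[25,13],[27,0],[39,14],[41,8],[42,0]]
[[6,9],[16,17],[25,13],[27,0],[39,14],[41,9],[49,0]]
[[6,9],[16,17],[25,13],[27,0],[35,17],[41,9],[49,0]]
[[6,9],[16,17],[25,13],[27,0],[33,16],[35,17],[41,9],[49,0]]
[[6,9],[16,17],[25,13],[27,0],[33,16],[35,17],[41,9],[49,0]]
[[6,9],[16,17],[25,13],[27,0],[33,16],[35,17],[41,9],[49,0]]
[[6,9],[16,17],[25,13],[27,0],[33,16],[35,17],[41,9],[49,0]]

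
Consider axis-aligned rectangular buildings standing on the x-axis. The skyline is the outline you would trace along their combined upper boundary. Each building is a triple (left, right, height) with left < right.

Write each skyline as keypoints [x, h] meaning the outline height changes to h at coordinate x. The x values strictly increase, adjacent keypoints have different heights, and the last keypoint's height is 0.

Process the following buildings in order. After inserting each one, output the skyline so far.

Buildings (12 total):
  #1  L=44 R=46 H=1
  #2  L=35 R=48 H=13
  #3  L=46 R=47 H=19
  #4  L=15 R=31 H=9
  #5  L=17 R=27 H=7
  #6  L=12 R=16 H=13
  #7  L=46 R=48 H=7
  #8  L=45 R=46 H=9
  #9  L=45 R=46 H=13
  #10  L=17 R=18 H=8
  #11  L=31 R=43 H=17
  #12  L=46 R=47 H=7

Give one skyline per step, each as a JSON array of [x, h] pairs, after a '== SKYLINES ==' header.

== SKYLINES ==
[[44,1],[46,0]]
[[35,13],[48,0]]
[[35,13],[46,19],[47,13],[48,0]]
[[15,9],[31,0],[35,13],[46,19],[47,13],[48,0]]
[[15,9],[31,0],[35,13],[46,19],[47,13],[48,0]]
[[12,13],[16,9],[31,0],[35,13],[46,19],[47,13],[48,0]]
[[12,13],[16,9],[31,0],[35,13],[46,19],[47,13],[48,0]]
[[12,13],[16,9],[31,0],[35,13],[46,19],[47,13],[48,0]]
[[12,13],[16,9],[31,0],[35,13],[46,19],[47,13],[48,0]]
[[12,13],[16,9],[31,0],[35,13],[46,19],[47,13],[48,0]]
[[12,13],[16,9],[31,17],[43,13],[46,19],[47,13],[48,0]]
[[12,13],[16,9],[31,17],[43,13],[46,19],[47,13],[48,0]]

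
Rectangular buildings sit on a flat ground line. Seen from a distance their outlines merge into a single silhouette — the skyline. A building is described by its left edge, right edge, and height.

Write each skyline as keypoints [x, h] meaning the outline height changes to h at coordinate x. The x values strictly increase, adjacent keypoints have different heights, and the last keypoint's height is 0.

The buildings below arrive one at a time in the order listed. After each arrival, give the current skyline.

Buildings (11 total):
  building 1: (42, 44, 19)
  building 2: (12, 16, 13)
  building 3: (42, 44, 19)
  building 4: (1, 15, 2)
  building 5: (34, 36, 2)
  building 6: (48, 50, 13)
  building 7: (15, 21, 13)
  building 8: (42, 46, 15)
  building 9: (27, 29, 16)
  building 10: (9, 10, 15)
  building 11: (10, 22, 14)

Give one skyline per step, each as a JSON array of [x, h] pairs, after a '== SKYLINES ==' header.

== SKYLINES ==
[[42,19],[44,0]]
[[12,13],[16,0],[42,19],[44,0]]
[[12,13],[16,0],[42,19],[44,0]]
[[1,2],[12,13],[16,0],[42,19],[44,0]]
[[1,2],[12,13],[16,0],[34,2],[36,0],[42,19],[44,0]]
[[1,2],[12,13],[16,0],[34,2],[36,0],[42,19],[44,0],[48,13],[50,0]]
[[1,2],[12,13],[21,0],[34,2],[36,0],[42,19],[44,0],[48,13],[50,0]]
[[1,2],[12,13],[21,0],[34,2],[36,0],[42,19],[44,15],[46,0],[48,13],[50,0]]
[[1,2],[12,13],[21,0],[27,16],[29,0],[34,2],[36,0],[42,19],[44,15],[46,0],[48,13],[50,0]]
[[1,2],[9,15],[10,2],[12,13],[21,0],[27,16],[29,0],[34,2],[36,0],[42,19],[44,15],[46,0],[48,13],[50,0]]
[[1,2],[9,15],[10,14],[22,0],[27,16],[29,0],[34,2],[36,0],[42,19],[44,15],[46,0],[48,13],[50,0]]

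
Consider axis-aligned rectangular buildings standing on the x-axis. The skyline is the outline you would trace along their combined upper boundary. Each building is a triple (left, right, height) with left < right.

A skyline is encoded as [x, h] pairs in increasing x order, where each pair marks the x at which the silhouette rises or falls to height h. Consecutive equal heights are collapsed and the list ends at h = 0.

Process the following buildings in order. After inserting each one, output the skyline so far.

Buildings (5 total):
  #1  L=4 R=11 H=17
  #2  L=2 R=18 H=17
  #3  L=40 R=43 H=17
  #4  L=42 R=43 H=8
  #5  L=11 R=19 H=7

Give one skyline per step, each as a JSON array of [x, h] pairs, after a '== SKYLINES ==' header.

== SKYLINES ==
[[4,17],[11,0]]
[[2,17],[18,0]]
[[2,17],[18,0],[40,17],[43,0]]
[[2,17],[18,0],[40,17],[43,0]]
[[2,17],[18,7],[19,0],[40,17],[43,0]]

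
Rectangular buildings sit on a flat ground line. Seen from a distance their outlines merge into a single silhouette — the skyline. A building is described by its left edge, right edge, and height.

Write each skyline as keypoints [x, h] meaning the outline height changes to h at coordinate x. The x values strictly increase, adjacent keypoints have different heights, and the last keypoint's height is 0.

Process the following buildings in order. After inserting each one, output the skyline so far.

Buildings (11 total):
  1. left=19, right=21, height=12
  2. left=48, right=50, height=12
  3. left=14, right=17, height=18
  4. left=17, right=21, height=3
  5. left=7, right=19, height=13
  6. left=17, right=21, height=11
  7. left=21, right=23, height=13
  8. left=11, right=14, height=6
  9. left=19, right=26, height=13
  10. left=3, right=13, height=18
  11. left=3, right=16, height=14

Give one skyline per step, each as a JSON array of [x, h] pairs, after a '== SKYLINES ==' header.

== SKYLINES ==
[[19,12],[21,0]]
[[19,12],[21,0],[48,12],[50,0]]
[[14,18],[17,0],[19,12],[21,0],[48,12],[50,0]]
[[14,18],[17,3],[19,12],[21,0],[48,12],[50,0]]
[[7,13],[14,18],[17,13],[19,12],[21,0],[48,12],[50,0]]
[[7,13],[14,18],[17,13],[19,12],[21,0],[48,12],[50,0]]
[[7,13],[14,18],[17,13],[19,12],[21,13],[23,0],[48,12],[50,0]]
[[7,13],[14,18],[17,13],[19,12],[21,13],[23,0],[48,12],[50,0]]
[[7,13],[14,18],[17,13],[26,0],[48,12],[50,0]]
[[3,18],[13,13],[14,18],[17,13],[26,0],[48,12],[50,0]]
[[3,18],[13,14],[14,18],[17,13],[26,0],[48,12],[50,0]]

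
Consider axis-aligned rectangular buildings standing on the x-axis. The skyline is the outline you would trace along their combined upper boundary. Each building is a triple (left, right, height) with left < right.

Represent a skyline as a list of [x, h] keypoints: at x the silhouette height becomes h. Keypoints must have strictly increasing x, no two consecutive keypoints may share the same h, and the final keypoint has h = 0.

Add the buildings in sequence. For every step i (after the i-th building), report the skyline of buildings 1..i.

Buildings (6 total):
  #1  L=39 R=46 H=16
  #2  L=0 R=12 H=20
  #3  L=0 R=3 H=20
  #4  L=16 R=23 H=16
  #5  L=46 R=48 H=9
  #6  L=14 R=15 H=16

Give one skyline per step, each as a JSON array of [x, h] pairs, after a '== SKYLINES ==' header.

== SKYLINES ==
[[39,16],[46,0]]
[[0,20],[12,0],[39,16],[46,0]]
[[0,20],[12,0],[39,16],[46,0]]
[[0,20],[12,0],[16,16],[23,0],[39,16],[46,0]]
[[0,20],[12,0],[16,16],[23,0],[39,16],[46,9],[48,0]]
[[0,20],[12,0],[14,16],[15,0],[16,16],[23,0],[39,16],[46,9],[48,0]]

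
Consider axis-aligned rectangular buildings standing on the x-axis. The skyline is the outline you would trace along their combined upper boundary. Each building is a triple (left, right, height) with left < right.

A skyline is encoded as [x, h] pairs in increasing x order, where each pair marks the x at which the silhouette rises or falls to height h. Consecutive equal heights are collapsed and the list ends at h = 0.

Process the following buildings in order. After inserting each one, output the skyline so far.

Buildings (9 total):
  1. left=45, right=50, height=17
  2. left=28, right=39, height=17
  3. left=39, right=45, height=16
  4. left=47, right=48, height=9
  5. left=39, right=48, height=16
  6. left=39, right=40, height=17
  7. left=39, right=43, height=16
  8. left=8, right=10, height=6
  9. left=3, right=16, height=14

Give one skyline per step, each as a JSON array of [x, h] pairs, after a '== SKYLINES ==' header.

== SKYLINES ==
[[45,17],[50,0]]
[[28,17],[39,0],[45,17],[50,0]]
[[28,17],[39,16],[45,17],[50,0]]
[[28,17],[39,16],[45,17],[50,0]]
[[28,17],[39,16],[45,17],[50,0]]
[[28,17],[40,16],[45,17],[50,0]]
[[28,17],[40,16],[45,17],[50,0]]
[[8,6],[10,0],[28,17],[40,16],[45,17],[50,0]]
[[3,14],[16,0],[28,17],[40,16],[45,17],[50,0]]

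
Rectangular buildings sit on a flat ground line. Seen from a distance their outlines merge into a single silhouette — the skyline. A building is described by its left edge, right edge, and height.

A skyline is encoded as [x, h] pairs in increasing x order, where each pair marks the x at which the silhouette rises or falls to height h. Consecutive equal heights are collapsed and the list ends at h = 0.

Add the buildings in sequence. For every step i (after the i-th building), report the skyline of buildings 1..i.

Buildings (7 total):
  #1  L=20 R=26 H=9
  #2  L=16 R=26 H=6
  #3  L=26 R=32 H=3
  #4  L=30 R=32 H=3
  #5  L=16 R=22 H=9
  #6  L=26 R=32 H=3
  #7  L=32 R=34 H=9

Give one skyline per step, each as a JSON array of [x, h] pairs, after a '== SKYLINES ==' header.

== SKYLINES ==
[[20,9],[26,0]]
[[16,6],[20,9],[26,0]]
[[16,6],[20,9],[26,3],[32,0]]
[[16,6],[20,9],[26,3],[32,0]]
[[16,9],[26,3],[32,0]]
[[16,9],[26,3],[32,0]]
[[16,9],[26,3],[32,9],[34,0]]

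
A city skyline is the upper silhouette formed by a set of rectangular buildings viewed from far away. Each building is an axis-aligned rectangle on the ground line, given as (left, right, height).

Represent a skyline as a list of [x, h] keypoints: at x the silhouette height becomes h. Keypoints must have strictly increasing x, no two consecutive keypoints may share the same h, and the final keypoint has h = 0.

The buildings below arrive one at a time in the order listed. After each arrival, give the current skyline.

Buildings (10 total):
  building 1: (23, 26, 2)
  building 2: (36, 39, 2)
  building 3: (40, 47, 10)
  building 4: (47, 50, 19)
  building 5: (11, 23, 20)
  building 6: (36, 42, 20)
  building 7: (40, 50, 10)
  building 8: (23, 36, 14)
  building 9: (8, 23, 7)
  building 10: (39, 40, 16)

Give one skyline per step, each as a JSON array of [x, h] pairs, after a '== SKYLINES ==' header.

== SKYLINES ==
[[23,2],[26,0]]
[[23,2],[26,0],[36,2],[39,0]]
[[23,2],[26,0],[36,2],[39,0],[40,10],[47,0]]
[[23,2],[26,0],[36,2],[39,0],[40,10],[47,19],[50,0]]
[[11,20],[23,2],[26,0],[36,2],[39,0],[40,10],[47,19],[50,0]]
[[11,20],[23,2],[26,0],[36,20],[42,10],[47,19],[50,0]]
[[11,20],[23,2],[26,0],[36,20],[42,10],[47,19],[50,0]]
[[11,20],[23,14],[36,20],[42,10],[47,19],[50,0]]
[[8,7],[11,20],[23,14],[36,20],[42,10],[47,19],[50,0]]
[[8,7],[11,20],[23,14],[36,20],[42,10],[47,19],[50,0]]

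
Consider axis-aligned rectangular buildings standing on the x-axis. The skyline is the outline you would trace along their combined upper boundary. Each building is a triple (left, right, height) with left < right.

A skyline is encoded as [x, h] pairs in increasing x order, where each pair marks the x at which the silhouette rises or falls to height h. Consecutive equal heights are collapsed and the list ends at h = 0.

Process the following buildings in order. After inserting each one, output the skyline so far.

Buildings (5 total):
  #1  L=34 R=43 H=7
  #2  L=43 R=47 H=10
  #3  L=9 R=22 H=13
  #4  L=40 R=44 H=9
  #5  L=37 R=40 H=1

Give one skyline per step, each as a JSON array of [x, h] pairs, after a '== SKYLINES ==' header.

== SKYLINES ==
[[34,7],[43,0]]
[[34,7],[43,10],[47,0]]
[[9,13],[22,0],[34,7],[43,10],[47,0]]
[[9,13],[22,0],[34,7],[40,9],[43,10],[47,0]]
[[9,13],[22,0],[34,7],[40,9],[43,10],[47,0]]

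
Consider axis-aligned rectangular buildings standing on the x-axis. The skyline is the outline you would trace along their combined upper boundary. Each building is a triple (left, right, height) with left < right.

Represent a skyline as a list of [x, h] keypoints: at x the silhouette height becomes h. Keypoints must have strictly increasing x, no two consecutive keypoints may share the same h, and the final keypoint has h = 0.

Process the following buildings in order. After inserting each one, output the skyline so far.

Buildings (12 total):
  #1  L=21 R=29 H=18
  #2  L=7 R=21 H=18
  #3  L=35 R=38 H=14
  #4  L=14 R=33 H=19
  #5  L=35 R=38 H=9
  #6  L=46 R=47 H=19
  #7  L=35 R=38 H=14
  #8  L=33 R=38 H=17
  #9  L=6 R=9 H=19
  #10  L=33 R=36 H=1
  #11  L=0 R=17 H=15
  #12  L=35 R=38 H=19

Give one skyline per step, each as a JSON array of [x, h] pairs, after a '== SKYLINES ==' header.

== SKYLINES ==
[[21,18],[29,0]]
[[7,18],[29,0]]
[[7,18],[29,0],[35,14],[38,0]]
[[7,18],[14,19],[33,0],[35,14],[38,0]]
[[7,18],[14,19],[33,0],[35,14],[38,0]]
[[7,18],[14,19],[33,0],[35,14],[38,0],[46,19],[47,0]]
[[7,18],[14,19],[33,0],[35,14],[38,0],[46,19],[47,0]]
[[7,18],[14,19],[33,17],[38,0],[46,19],[47,0]]
[[6,19],[9,18],[14,19],[33,17],[38,0],[46,19],[47,0]]
[[6,19],[9,18],[14,19],[33,17],[38,0],[46,19],[47,0]]
[[0,15],[6,19],[9,18],[14,19],[33,17],[38,0],[46,19],[47,0]]
[[0,15],[6,19],[9,18],[14,19],[33,17],[35,19],[38,0],[46,19],[47,0]]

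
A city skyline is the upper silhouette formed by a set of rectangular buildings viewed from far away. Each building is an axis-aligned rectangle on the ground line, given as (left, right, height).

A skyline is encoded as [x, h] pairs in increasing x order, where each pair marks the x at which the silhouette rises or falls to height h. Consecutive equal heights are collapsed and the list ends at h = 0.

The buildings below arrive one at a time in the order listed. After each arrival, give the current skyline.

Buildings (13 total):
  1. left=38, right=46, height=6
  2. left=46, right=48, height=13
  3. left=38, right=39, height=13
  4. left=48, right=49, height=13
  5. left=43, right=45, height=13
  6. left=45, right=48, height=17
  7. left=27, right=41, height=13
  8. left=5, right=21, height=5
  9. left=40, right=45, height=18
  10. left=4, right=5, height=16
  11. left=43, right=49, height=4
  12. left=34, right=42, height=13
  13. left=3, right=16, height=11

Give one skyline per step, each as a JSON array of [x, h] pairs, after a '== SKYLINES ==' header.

== SKYLINES ==
[[38,6],[46,0]]
[[38,6],[46,13],[48,0]]
[[38,13],[39,6],[46,13],[48,0]]
[[38,13],[39,6],[46,13],[49,0]]
[[38,13],[39,6],[43,13],[45,6],[46,13],[49,0]]
[[38,13],[39,6],[43,13],[45,17],[48,13],[49,0]]
[[27,13],[41,6],[43,13],[45,17],[48,13],[49,0]]
[[5,5],[21,0],[27,13],[41,6],[43,13],[45,17],[48,13],[49,0]]
[[5,5],[21,0],[27,13],[40,18],[45,17],[48,13],[49,0]]
[[4,16],[5,5],[21,0],[27,13],[40,18],[45,17],[48,13],[49,0]]
[[4,16],[5,5],[21,0],[27,13],[40,18],[45,17],[48,13],[49,0]]
[[4,16],[5,5],[21,0],[27,13],[40,18],[45,17],[48,13],[49,0]]
[[3,11],[4,16],[5,11],[16,5],[21,0],[27,13],[40,18],[45,17],[48,13],[49,0]]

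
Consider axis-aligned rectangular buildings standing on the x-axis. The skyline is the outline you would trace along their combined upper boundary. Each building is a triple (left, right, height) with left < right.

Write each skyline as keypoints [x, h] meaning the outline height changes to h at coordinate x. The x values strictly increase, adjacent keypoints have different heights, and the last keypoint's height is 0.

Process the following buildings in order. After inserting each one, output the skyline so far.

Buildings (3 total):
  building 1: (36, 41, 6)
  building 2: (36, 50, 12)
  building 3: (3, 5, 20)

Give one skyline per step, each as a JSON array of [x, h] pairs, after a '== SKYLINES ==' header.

== SKYLINES ==
[[36,6],[41,0]]
[[36,12],[50,0]]
[[3,20],[5,0],[36,12],[50,0]]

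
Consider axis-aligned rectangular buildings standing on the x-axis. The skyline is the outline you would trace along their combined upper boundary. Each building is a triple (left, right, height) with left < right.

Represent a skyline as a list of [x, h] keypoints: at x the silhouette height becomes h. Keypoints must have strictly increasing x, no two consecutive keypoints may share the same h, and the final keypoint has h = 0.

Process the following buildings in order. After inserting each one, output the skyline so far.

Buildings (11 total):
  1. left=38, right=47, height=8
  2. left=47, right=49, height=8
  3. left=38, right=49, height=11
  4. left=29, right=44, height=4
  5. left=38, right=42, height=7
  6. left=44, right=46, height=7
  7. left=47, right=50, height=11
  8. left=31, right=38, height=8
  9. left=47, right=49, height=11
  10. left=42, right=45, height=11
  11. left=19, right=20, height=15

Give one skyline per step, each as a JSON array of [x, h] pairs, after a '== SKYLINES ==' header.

== SKYLINES ==
[[38,8],[47,0]]
[[38,8],[49,0]]
[[38,11],[49,0]]
[[29,4],[38,11],[49,0]]
[[29,4],[38,11],[49,0]]
[[29,4],[38,11],[49,0]]
[[29,4],[38,11],[50,0]]
[[29,4],[31,8],[38,11],[50,0]]
[[29,4],[31,8],[38,11],[50,0]]
[[29,4],[31,8],[38,11],[50,0]]
[[19,15],[20,0],[29,4],[31,8],[38,11],[50,0]]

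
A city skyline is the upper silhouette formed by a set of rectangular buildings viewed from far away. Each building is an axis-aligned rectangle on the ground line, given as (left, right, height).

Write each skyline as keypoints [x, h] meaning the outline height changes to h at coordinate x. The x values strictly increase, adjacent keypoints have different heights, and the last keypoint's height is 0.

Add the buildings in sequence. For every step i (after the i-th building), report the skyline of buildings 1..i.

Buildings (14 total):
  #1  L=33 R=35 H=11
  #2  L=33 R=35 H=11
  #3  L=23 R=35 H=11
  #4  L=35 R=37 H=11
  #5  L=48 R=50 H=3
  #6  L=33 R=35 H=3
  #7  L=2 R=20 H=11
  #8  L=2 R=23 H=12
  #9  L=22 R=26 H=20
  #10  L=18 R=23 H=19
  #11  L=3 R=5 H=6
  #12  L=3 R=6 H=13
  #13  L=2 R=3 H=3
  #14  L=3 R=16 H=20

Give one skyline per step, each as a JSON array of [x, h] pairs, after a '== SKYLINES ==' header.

== SKYLINES ==
[[33,11],[35,0]]
[[33,11],[35,0]]
[[23,11],[35,0]]
[[23,11],[37,0]]
[[23,11],[37,0],[48,3],[50,0]]
[[23,11],[37,0],[48,3],[50,0]]
[[2,11],[20,0],[23,11],[37,0],[48,3],[50,0]]
[[2,12],[23,11],[37,0],[48,3],[50,0]]
[[2,12],[22,20],[26,11],[37,0],[48,3],[50,0]]
[[2,12],[18,19],[22,20],[26,11],[37,0],[48,3],[50,0]]
[[2,12],[18,19],[22,20],[26,11],[37,0],[48,3],[50,0]]
[[2,12],[3,13],[6,12],[18,19],[22,20],[26,11],[37,0],[48,3],[50,0]]
[[2,12],[3,13],[6,12],[18,19],[22,20],[26,11],[37,0],[48,3],[50,0]]
[[2,12],[3,20],[16,12],[18,19],[22,20],[26,11],[37,0],[48,3],[50,0]]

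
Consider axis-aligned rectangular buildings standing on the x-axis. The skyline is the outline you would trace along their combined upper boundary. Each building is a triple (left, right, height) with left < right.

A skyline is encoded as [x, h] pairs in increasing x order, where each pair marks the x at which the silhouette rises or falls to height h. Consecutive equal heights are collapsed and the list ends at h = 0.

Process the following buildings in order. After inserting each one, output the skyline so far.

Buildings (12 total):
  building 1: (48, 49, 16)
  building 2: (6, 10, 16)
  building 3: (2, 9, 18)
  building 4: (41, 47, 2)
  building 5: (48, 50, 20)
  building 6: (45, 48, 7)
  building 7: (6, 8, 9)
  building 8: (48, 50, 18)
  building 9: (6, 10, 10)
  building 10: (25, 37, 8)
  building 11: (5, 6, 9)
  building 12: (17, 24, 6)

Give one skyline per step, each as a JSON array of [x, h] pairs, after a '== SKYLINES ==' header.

== SKYLINES ==
[[48,16],[49,0]]
[[6,16],[10,0],[48,16],[49,0]]
[[2,18],[9,16],[10,0],[48,16],[49,0]]
[[2,18],[9,16],[10,0],[41,2],[47,0],[48,16],[49,0]]
[[2,18],[9,16],[10,0],[41,2],[47,0],[48,20],[50,0]]
[[2,18],[9,16],[10,0],[41,2],[45,7],[48,20],[50,0]]
[[2,18],[9,16],[10,0],[41,2],[45,7],[48,20],[50,0]]
[[2,18],[9,16],[10,0],[41,2],[45,7],[48,20],[50,0]]
[[2,18],[9,16],[10,0],[41,2],[45,7],[48,20],[50,0]]
[[2,18],[9,16],[10,0],[25,8],[37,0],[41,2],[45,7],[48,20],[50,0]]
[[2,18],[9,16],[10,0],[25,8],[37,0],[41,2],[45,7],[48,20],[50,0]]
[[2,18],[9,16],[10,0],[17,6],[24,0],[25,8],[37,0],[41,2],[45,7],[48,20],[50,0]]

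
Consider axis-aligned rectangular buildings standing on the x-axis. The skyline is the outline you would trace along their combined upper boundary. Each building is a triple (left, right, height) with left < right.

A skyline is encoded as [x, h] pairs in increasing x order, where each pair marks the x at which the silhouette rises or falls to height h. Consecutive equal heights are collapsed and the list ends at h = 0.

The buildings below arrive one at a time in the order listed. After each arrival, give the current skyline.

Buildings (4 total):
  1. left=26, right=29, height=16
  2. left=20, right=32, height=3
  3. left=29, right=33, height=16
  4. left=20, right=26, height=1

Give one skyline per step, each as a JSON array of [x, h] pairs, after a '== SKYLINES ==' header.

== SKYLINES ==
[[26,16],[29,0]]
[[20,3],[26,16],[29,3],[32,0]]
[[20,3],[26,16],[33,0]]
[[20,3],[26,16],[33,0]]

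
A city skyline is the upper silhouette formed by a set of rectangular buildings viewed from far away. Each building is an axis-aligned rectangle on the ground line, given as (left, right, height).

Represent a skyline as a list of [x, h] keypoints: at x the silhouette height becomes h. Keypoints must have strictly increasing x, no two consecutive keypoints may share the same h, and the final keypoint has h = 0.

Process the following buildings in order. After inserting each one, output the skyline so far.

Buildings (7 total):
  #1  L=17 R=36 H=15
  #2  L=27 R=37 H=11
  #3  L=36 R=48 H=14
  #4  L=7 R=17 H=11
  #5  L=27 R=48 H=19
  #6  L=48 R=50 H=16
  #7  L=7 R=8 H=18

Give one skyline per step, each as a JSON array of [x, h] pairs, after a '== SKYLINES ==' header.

== SKYLINES ==
[[17,15],[36,0]]
[[17,15],[36,11],[37,0]]
[[17,15],[36,14],[48,0]]
[[7,11],[17,15],[36,14],[48,0]]
[[7,11],[17,15],[27,19],[48,0]]
[[7,11],[17,15],[27,19],[48,16],[50,0]]
[[7,18],[8,11],[17,15],[27,19],[48,16],[50,0]]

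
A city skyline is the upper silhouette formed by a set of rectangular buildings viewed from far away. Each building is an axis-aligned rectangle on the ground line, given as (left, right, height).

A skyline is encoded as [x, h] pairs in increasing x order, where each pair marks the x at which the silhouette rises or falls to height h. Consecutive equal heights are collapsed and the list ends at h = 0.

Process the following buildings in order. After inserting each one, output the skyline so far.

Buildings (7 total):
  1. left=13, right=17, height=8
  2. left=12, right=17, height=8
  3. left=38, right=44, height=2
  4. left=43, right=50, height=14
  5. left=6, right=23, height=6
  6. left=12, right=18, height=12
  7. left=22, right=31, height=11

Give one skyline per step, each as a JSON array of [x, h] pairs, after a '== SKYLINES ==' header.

== SKYLINES ==
[[13,8],[17,0]]
[[12,8],[17,0]]
[[12,8],[17,0],[38,2],[44,0]]
[[12,8],[17,0],[38,2],[43,14],[50,0]]
[[6,6],[12,8],[17,6],[23,0],[38,2],[43,14],[50,0]]
[[6,6],[12,12],[18,6],[23,0],[38,2],[43,14],[50,0]]
[[6,6],[12,12],[18,6],[22,11],[31,0],[38,2],[43,14],[50,0]]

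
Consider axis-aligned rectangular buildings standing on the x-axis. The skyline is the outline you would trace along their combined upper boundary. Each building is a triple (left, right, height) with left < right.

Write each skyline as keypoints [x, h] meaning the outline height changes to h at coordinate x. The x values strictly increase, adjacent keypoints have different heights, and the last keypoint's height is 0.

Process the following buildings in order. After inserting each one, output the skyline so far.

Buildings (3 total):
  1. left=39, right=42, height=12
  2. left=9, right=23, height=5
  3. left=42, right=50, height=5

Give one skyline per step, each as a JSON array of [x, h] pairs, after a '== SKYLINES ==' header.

== SKYLINES ==
[[39,12],[42,0]]
[[9,5],[23,0],[39,12],[42,0]]
[[9,5],[23,0],[39,12],[42,5],[50,0]]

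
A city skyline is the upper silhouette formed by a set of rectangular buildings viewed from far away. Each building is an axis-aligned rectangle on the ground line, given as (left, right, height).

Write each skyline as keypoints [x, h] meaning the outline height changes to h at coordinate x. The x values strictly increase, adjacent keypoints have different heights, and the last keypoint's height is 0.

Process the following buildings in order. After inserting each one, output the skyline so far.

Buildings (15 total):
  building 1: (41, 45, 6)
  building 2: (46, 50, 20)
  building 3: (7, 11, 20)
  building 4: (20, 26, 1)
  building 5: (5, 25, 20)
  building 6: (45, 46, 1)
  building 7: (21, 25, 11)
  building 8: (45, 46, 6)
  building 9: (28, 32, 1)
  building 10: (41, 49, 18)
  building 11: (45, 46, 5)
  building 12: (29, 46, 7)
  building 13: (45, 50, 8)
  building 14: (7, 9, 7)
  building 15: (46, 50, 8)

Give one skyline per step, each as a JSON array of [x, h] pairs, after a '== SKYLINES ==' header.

== SKYLINES ==
[[41,6],[45,0]]
[[41,6],[45,0],[46,20],[50,0]]
[[7,20],[11,0],[41,6],[45,0],[46,20],[50,0]]
[[7,20],[11,0],[20,1],[26,0],[41,6],[45,0],[46,20],[50,0]]
[[5,20],[25,1],[26,0],[41,6],[45,0],[46,20],[50,0]]
[[5,20],[25,1],[26,0],[41,6],[45,1],[46,20],[50,0]]
[[5,20],[25,1],[26,0],[41,6],[45,1],[46,20],[50,0]]
[[5,20],[25,1],[26,0],[41,6],[46,20],[50,0]]
[[5,20],[25,1],[26,0],[28,1],[32,0],[41,6],[46,20],[50,0]]
[[5,20],[25,1],[26,0],[28,1],[32,0],[41,18],[46,20],[50,0]]
[[5,20],[25,1],[26,0],[28,1],[32,0],[41,18],[46,20],[50,0]]
[[5,20],[25,1],[26,0],[28,1],[29,7],[41,18],[46,20],[50,0]]
[[5,20],[25,1],[26,0],[28,1],[29,7],[41,18],[46,20],[50,0]]
[[5,20],[25,1],[26,0],[28,1],[29,7],[41,18],[46,20],[50,0]]
[[5,20],[25,1],[26,0],[28,1],[29,7],[41,18],[46,20],[50,0]]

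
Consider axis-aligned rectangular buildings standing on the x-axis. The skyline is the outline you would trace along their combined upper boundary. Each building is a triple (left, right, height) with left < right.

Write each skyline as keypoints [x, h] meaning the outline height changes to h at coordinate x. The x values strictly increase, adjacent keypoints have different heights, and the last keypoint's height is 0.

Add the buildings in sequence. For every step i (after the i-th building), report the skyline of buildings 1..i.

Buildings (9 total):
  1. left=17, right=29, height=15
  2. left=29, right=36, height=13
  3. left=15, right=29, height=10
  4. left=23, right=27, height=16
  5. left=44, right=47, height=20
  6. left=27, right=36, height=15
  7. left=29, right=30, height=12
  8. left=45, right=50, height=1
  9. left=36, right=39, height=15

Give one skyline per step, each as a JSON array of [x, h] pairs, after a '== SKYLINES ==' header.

== SKYLINES ==
[[17,15],[29,0]]
[[17,15],[29,13],[36,0]]
[[15,10],[17,15],[29,13],[36,0]]
[[15,10],[17,15],[23,16],[27,15],[29,13],[36,0]]
[[15,10],[17,15],[23,16],[27,15],[29,13],[36,0],[44,20],[47,0]]
[[15,10],[17,15],[23,16],[27,15],[36,0],[44,20],[47,0]]
[[15,10],[17,15],[23,16],[27,15],[36,0],[44,20],[47,0]]
[[15,10],[17,15],[23,16],[27,15],[36,0],[44,20],[47,1],[50,0]]
[[15,10],[17,15],[23,16],[27,15],[39,0],[44,20],[47,1],[50,0]]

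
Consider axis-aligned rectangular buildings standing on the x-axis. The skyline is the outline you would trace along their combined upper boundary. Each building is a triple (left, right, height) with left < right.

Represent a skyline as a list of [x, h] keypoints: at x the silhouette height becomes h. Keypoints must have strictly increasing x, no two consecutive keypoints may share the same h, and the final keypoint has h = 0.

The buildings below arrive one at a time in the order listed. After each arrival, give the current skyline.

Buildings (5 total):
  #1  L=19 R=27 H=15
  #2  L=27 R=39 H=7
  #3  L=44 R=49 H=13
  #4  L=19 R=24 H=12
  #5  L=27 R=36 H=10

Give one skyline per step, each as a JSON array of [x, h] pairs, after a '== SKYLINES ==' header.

== SKYLINES ==
[[19,15],[27,0]]
[[19,15],[27,7],[39,0]]
[[19,15],[27,7],[39,0],[44,13],[49,0]]
[[19,15],[27,7],[39,0],[44,13],[49,0]]
[[19,15],[27,10],[36,7],[39,0],[44,13],[49,0]]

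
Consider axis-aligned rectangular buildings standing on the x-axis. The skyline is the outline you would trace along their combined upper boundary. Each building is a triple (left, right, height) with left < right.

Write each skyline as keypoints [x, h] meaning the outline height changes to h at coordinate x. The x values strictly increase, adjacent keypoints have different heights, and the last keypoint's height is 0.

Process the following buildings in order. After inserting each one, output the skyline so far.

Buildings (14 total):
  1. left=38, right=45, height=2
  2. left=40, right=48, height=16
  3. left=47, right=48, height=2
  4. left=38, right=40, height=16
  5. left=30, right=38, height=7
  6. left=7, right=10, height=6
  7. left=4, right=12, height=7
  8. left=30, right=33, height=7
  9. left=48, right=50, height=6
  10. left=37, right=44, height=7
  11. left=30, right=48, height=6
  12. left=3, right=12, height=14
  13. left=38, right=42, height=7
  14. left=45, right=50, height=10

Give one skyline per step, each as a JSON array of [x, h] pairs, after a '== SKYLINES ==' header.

== SKYLINES ==
[[38,2],[45,0]]
[[38,2],[40,16],[48,0]]
[[38,2],[40,16],[48,0]]
[[38,16],[48,0]]
[[30,7],[38,16],[48,0]]
[[7,6],[10,0],[30,7],[38,16],[48,0]]
[[4,7],[12,0],[30,7],[38,16],[48,0]]
[[4,7],[12,0],[30,7],[38,16],[48,0]]
[[4,7],[12,0],[30,7],[38,16],[48,6],[50,0]]
[[4,7],[12,0],[30,7],[38,16],[48,6],[50,0]]
[[4,7],[12,0],[30,7],[38,16],[48,6],[50,0]]
[[3,14],[12,0],[30,7],[38,16],[48,6],[50,0]]
[[3,14],[12,0],[30,7],[38,16],[48,6],[50,0]]
[[3,14],[12,0],[30,7],[38,16],[48,10],[50,0]]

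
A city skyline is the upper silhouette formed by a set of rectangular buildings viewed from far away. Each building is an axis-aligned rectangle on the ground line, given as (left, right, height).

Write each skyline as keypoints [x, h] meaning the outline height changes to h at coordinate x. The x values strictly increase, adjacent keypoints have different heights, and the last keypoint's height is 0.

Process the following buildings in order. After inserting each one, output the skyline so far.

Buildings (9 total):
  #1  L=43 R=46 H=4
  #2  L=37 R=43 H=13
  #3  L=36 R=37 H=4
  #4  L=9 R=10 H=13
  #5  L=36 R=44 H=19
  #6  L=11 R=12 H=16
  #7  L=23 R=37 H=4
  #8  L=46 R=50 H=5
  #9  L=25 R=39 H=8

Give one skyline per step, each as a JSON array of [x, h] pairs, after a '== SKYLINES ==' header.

== SKYLINES ==
[[43,4],[46,0]]
[[37,13],[43,4],[46,0]]
[[36,4],[37,13],[43,4],[46,0]]
[[9,13],[10,0],[36,4],[37,13],[43,4],[46,0]]
[[9,13],[10,0],[36,19],[44,4],[46,0]]
[[9,13],[10,0],[11,16],[12,0],[36,19],[44,4],[46,0]]
[[9,13],[10,0],[11,16],[12,0],[23,4],[36,19],[44,4],[46,0]]
[[9,13],[10,0],[11,16],[12,0],[23,4],[36,19],[44,4],[46,5],[50,0]]
[[9,13],[10,0],[11,16],[12,0],[23,4],[25,8],[36,19],[44,4],[46,5],[50,0]]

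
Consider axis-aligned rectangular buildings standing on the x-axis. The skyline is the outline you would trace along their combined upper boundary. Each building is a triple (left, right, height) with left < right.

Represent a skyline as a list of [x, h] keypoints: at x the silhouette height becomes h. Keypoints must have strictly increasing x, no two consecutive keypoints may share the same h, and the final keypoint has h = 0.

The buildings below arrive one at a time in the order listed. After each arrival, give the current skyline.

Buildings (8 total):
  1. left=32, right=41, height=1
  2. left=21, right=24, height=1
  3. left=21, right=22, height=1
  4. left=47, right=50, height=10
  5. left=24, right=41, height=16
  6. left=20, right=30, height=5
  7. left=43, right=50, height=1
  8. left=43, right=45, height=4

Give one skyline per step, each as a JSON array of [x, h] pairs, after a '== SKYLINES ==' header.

== SKYLINES ==
[[32,1],[41,0]]
[[21,1],[24,0],[32,1],[41,0]]
[[21,1],[24,0],[32,1],[41,0]]
[[21,1],[24,0],[32,1],[41,0],[47,10],[50,0]]
[[21,1],[24,16],[41,0],[47,10],[50,0]]
[[20,5],[24,16],[41,0],[47,10],[50,0]]
[[20,5],[24,16],[41,0],[43,1],[47,10],[50,0]]
[[20,5],[24,16],[41,0],[43,4],[45,1],[47,10],[50,0]]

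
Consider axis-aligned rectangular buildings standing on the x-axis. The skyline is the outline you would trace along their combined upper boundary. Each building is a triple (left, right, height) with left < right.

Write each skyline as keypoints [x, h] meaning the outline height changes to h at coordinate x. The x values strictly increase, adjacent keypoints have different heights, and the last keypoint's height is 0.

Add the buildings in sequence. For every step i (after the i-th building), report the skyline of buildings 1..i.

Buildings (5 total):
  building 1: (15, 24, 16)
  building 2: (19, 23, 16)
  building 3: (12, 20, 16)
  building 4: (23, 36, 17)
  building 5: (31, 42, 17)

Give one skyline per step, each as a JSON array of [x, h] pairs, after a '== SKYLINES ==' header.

== SKYLINES ==
[[15,16],[24,0]]
[[15,16],[24,0]]
[[12,16],[24,0]]
[[12,16],[23,17],[36,0]]
[[12,16],[23,17],[42,0]]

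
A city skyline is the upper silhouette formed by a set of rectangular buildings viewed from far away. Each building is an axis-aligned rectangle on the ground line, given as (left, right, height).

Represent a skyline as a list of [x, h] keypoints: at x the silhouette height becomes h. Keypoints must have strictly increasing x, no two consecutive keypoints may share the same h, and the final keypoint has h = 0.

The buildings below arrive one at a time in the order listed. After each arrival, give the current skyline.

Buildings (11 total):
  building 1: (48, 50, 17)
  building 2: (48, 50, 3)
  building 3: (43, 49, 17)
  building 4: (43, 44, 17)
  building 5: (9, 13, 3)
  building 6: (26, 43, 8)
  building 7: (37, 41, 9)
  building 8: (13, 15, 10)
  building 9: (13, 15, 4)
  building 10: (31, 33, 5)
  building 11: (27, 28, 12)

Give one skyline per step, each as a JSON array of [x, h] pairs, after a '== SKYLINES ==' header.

== SKYLINES ==
[[48,17],[50,0]]
[[48,17],[50,0]]
[[43,17],[50,0]]
[[43,17],[50,0]]
[[9,3],[13,0],[43,17],[50,0]]
[[9,3],[13,0],[26,8],[43,17],[50,0]]
[[9,3],[13,0],[26,8],[37,9],[41,8],[43,17],[50,0]]
[[9,3],[13,10],[15,0],[26,8],[37,9],[41,8],[43,17],[50,0]]
[[9,3],[13,10],[15,0],[26,8],[37,9],[41,8],[43,17],[50,0]]
[[9,3],[13,10],[15,0],[26,8],[37,9],[41,8],[43,17],[50,0]]
[[9,3],[13,10],[15,0],[26,8],[27,12],[28,8],[37,9],[41,8],[43,17],[50,0]]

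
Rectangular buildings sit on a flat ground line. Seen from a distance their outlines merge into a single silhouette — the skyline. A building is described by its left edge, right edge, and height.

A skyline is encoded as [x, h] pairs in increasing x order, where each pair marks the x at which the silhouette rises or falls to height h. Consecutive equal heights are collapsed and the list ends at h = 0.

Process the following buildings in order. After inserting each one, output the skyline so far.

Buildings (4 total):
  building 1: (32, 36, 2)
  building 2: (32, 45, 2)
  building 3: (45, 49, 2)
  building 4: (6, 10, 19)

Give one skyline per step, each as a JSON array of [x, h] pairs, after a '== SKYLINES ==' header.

== SKYLINES ==
[[32,2],[36,0]]
[[32,2],[45,0]]
[[32,2],[49,0]]
[[6,19],[10,0],[32,2],[49,0]]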